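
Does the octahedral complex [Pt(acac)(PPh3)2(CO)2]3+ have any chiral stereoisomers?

yes

Each acac is bidentate and must span two cis positions.
Systematic placement gives 3 geometric isomers: PPh3 cis, CO trans; PPh3 cis, CO cis (chiral); PPh3 trans, CO cis.
One of these lacks any improper symmetry element and so occurs as an enantiomeric pair, giving 3 + 1 = 4 stereoisomers in total.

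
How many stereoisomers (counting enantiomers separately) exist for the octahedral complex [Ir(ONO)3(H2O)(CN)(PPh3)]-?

5

In an octahedral complex each vertex has one trans partner and four cis neighbours.
Systematic placement gives 4 geometric isomers: ONO mer (3 arrangements); ONO fac (chiral).
One of these lacks any improper symmetry element and so occurs as an enantiomeric pair, giving 4 + 1 = 5 stereoisomers in total.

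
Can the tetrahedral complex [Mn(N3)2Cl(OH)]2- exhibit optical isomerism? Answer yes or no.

All four vertices of a tetrahedron are equivalent and mutually adjacent, so cis/trans isomerism cannot arise.
Only one geometric arrangement is possible.

no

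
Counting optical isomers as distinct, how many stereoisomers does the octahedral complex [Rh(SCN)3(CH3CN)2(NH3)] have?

3

An octahedron has six vertices in three trans pairs; every non-trans pair is cis.
The distinct arrangements are (3 in all): SCN mer, CH3CN trans; SCN mer, CH3CN cis; SCN fac, CH3CN cis.
Each arrangement has an internal mirror plane or centre of symmetry, so none is chiral.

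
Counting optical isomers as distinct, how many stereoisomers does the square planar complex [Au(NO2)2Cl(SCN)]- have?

2

In a square planar complex each vertex has one trans partner and two cis neighbours.
Working through the distinct placements yields 2 geometric isomers: NO2 cis; NO2 trans.
Each arrangement has an internal mirror plane or centre of symmetry, so none is chiral.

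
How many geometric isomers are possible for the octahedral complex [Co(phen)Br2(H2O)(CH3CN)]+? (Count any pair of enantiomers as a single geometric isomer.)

In an octahedral complex each vertex has one trans partner and four cis neighbours.
Each phen is bidentate and must span two cis positions.
There are 4 geometric isomers: Br trans; Br cis (3 arrangements, 2 chiral).

4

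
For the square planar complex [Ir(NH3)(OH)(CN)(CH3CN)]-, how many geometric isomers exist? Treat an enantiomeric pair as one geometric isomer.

3

In a square planar complex each vertex has one trans partner and two cis neighbours.
Systematic placement gives 3 geometric isomers: (CH3CN/NH3 trans, CN/OH trans); (CH3CN/OH trans, CN/NH3 trans); (CH3CN/CN trans, NH3/OH trans).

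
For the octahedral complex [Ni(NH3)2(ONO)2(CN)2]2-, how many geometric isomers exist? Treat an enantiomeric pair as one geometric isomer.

5

The six octahedral sites form three mutually perpendicular trans pairs.
There are 5 geometric isomers: NH3 trans, ONO trans, CN trans; NH3 cis, ONO cis, CN trans; NH3 cis, ONO trans, CN cis; NH3 cis, ONO cis, CN cis (chiral); NH3 trans, ONO cis, CN cis.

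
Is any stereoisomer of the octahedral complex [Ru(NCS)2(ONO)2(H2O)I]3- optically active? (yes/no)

In an octahedral complex each vertex has one trans partner and four cis neighbours.
The distinct arrangements are (6 in all): NCS trans, ONO trans; NCS cis, ONO cis (3 arrangements, 2 chiral); NCS cis, ONO trans; NCS trans, ONO cis.
Of these, 2 lack any improper symmetry element and so occur as enantiomeric pairs, giving 6 + 2 = 8 stereoisomers in total.

yes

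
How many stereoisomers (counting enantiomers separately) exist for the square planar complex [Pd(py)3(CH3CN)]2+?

1

A square has two trans pairs of vertices; adjacent vertices are cis.
Only one geometric arrangement is possible.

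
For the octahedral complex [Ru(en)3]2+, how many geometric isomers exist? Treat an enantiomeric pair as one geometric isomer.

1

In an octahedral complex each vertex has one trans partner and four cis neighbours.
Each en is bidentate and must span two cis positions.
Only one geometric arrangement is possible; it has no improper symmetry element, so it exists as a pair of enantiomers (2 stereoisomers).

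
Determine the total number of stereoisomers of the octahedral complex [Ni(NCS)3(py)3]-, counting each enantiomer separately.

2

There are 2 geometric isomers: NCS mer; NCS fac.
Each arrangement has an internal mirror plane or centre of symmetry, so none is chiral.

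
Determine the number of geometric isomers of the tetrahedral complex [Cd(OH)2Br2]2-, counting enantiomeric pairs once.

1

In a tetrahedral complex all four positions are equivalent and every pair of ligands is adjacent — there is no cis/trans distinction.
Only one geometric arrangement is possible.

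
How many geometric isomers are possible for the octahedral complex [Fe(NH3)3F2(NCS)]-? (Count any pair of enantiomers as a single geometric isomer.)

3

Working through the distinct placements yields 3 geometric isomers: NH3 mer, F trans; NH3 mer, F cis; NH3 fac, F cis.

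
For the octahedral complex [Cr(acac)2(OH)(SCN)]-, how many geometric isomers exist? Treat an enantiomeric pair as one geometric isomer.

2

In an octahedral complex each vertex has one trans partner and four cis neighbours.
Each acac is bidentate and must span two cis positions.
The distinct arrangements are (2 in all): OH and SCN mutually trans; OH and SCN mutually cis (chiral).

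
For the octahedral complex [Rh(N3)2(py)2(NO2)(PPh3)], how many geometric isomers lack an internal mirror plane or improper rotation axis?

In an octahedral complex each vertex has one trans partner and four cis neighbours.
Systematic placement gives 6 geometric isomers: N3 trans, py trans; N3 trans, py cis; N3 cis, py trans; N3 cis, py cis (3 arrangements, 2 chiral).
Of these, 2 lack any improper symmetry element and so occur as enantiomeric pairs, giving 6 + 2 = 8 stereoisomers in total.

2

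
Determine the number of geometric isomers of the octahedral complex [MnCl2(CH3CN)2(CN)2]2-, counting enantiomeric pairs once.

An octahedron has six vertices in three trans pairs; every non-trans pair is cis.
Working through the distinct placements yields 5 geometric isomers: Cl trans, CH3CN trans, CN trans; Cl cis, CH3CN trans, CN cis; Cl trans, CH3CN cis, CN cis; Cl cis, CH3CN cis, CN cis (chiral); Cl cis, CH3CN cis, CN trans.

5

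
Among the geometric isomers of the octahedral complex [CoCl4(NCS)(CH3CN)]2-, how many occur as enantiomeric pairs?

There are 2 geometric isomers: NCS and CH3CN mutually cis; NCS and CH3CN mutually trans.
Each arrangement has an internal mirror plane or centre of symmetry, so none is chiral.

0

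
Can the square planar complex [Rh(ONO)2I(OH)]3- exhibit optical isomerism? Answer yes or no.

no

In a square planar complex each vertex has one trans partner and two cis neighbours.
There are 2 geometric isomers: ONO cis; ONO trans.
Each arrangement has an internal mirror plane or centre of symmetry, so none is chiral.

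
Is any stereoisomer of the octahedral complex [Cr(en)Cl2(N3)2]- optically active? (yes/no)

yes

An octahedron has six vertices in three trans pairs; every non-trans pair is cis.
Each en is bidentate and must span two cis positions.
Working through the distinct placements yields 3 geometric isomers: Cl trans, N3 cis; Cl cis, N3 cis (chiral); Cl cis, N3 trans.
One of these lacks any improper symmetry element and so occurs as an enantiomeric pair, giving 3 + 1 = 4 stereoisomers in total.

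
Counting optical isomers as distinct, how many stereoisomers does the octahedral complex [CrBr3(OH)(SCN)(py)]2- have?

5

The six octahedral sites form three mutually perpendicular trans pairs.
Working through the distinct placements yields 4 geometric isomers: Br mer (3 arrangements); Br fac (chiral).
One of these lacks any improper symmetry element and so occurs as an enantiomeric pair, giving 4 + 1 = 5 stereoisomers in total.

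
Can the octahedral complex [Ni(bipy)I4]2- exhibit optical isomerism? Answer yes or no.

An octahedron has six vertices in three trans pairs; every non-trans pair is cis.
Each bipy is bidentate and must span two cis positions.
Only one geometric arrangement is possible.

no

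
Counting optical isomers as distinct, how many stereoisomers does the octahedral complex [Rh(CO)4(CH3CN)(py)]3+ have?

The six octahedral sites form three mutually perpendicular trans pairs.
Systematic placement gives 2 geometric isomers: CH3CN and py mutually cis; CH3CN and py mutually trans.
Each arrangement has an internal mirror plane or centre of symmetry, so none is chiral.

2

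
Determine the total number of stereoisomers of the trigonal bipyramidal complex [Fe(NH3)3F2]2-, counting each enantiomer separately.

The distinct arrangements are (3 in all): F both axial; F one axial, one equatorial; F both equatorial.
Each arrangement has an internal mirror plane or centre of symmetry, so none is chiral.

3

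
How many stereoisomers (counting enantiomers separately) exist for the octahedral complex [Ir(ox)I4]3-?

1

In an octahedral complex each vertex has one trans partner and four cis neighbours.
Each ox is bidentate and must span two cis positions.
Only one geometric arrangement is possible.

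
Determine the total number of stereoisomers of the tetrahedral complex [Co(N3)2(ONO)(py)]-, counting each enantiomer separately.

1

All four vertices of a tetrahedron are equivalent and mutually adjacent, so cis/trans isomerism cannot arise.
Only one geometric arrangement is possible.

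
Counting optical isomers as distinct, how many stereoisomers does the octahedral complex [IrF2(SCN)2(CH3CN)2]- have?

6

The six octahedral sites form three mutually perpendicular trans pairs.
There are 5 geometric isomers: F trans, SCN trans, CH3CN trans; F cis, SCN cis, CH3CN trans; F cis, SCN trans, CH3CN cis; F cis, SCN cis, CH3CN cis (chiral); F trans, SCN cis, CH3CN cis.
One of these lacks any improper symmetry element and so occurs as an enantiomeric pair, giving 5 + 1 = 6 stereoisomers in total.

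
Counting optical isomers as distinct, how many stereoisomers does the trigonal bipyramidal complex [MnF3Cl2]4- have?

A trigonal bipyramid has two axial and three equatorial sites, which are chemically inequivalent.
Systematic placement gives 3 geometric isomers: Cl both axial; Cl one axial, one equatorial; Cl both equatorial.
Each arrangement has an internal mirror plane or centre of symmetry, so none is chiral.

3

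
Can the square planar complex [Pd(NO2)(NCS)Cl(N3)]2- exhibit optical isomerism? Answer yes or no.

no

A square has two trans pairs of vertices; adjacent vertices are cis.
Working through the distinct placements yields 3 geometric isomers: (Cl/NCS trans, N3/NO2 trans); (Cl/NO2 trans, N3/NCS trans); (Cl/N3 trans, NCS/NO2 trans).
Each arrangement has an internal mirror plane or centre of symmetry, so none is chiral.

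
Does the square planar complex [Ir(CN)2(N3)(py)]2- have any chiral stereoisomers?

no

A square has two trans pairs of vertices; adjacent vertices are cis.
Working through the distinct placements yields 2 geometric isomers: CN cis; CN trans.
Each arrangement has an internal mirror plane or centre of symmetry, so none is chiral.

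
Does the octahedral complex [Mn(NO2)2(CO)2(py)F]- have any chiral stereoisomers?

yes

An octahedron has six vertices in three trans pairs; every non-trans pair is cis.
Systematic placement gives 6 geometric isomers: NO2 cis, CO trans; NO2 trans, CO trans; NO2 cis, CO cis (3 arrangements, 2 chiral); NO2 trans, CO cis.
Of these, 2 lack any improper symmetry element and so occur as enantiomeric pairs, giving 6 + 2 = 8 stereoisomers in total.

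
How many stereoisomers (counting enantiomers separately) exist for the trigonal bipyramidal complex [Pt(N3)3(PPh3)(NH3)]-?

In a trigonal bipyramid the two axial positions differ from the three equatorial ones.
There are 4 geometric isomers: PPh3 equatorial, NH3 equatorial; PPh3 equatorial, NH3 axial; PPh3 axial, NH3 equatorial; PPh3 axial, NH3 axial.
Each arrangement has an internal mirror plane or centre of symmetry, so none is chiral.

4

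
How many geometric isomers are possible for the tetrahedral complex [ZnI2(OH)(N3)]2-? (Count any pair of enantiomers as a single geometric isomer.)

Only one geometric arrangement is possible.

1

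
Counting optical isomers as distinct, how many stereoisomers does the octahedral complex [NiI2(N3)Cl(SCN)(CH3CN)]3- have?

Systematic enumeration (placing each ligand type in turn and discarding arrangements equivalent by rotation or reflection) gives 9 geometric isomers.
Of these, 6 lack any improper symmetry element and so occur as enantiomeric pairs, giving 9 + 6 = 15 stereoisomers in total.

15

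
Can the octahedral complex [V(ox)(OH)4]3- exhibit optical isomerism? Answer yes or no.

In an octahedral complex each vertex has one trans partner and four cis neighbours.
Each ox is bidentate and must span two cis positions.
Only one geometric arrangement is possible.

no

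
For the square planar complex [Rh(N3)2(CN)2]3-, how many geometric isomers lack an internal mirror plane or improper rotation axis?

Systematic placement gives 2 geometric isomers: N3 cis; N3 trans.
Each arrangement has an internal mirror plane or centre of symmetry, so none is chiral.

0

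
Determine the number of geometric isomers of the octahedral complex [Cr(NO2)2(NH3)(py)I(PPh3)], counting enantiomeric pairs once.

9

In an octahedral complex each vertex has one trans partner and four cis neighbours.
Placing the ligands in turn and identifying arrangements related by rotation or reflection leaves 9 distinct geometric isomers.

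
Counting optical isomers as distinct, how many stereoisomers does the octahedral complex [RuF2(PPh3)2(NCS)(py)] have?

8

The six octahedral sites form three mutually perpendicular trans pairs.
The distinct arrangements are (6 in all): F trans, PPh3 cis; F trans, PPh3 trans; F cis, PPh3 cis (3 arrangements, 2 chiral); F cis, PPh3 trans.
Of these, 2 lack any improper symmetry element and so occur as enantiomeric pairs, giving 6 + 2 = 8 stereoisomers in total.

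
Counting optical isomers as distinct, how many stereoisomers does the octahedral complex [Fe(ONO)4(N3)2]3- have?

In an octahedral complex each vertex has one trans partner and four cis neighbours.
Working through the distinct placements yields 2 geometric isomers: N3 trans; N3 cis.
Each arrangement has an internal mirror plane or centre of symmetry, so none is chiral.

2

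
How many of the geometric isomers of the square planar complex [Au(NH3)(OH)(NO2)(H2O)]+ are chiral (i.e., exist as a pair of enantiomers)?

In a square planar complex each vertex has one trans partner and two cis neighbours.
The distinct arrangements are (3 in all): (H2O/NO2 trans, NH3/OH trans); (H2O/OH trans, NH3/NO2 trans); (H2O/NH3 trans, NO2/OH trans).
Each arrangement has an internal mirror plane or centre of symmetry, so none is chiral.

0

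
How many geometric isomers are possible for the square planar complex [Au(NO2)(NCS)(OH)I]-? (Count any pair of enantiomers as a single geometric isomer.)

3

A square has two trans pairs of vertices; adjacent vertices are cis.
Working through the distinct placements yields 3 geometric isomers: (I/NO2 trans, NCS/OH trans); (I/OH trans, NCS/NO2 trans); (I/NCS trans, NO2/OH trans).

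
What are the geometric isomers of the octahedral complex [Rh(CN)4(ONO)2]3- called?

cis and trans

The six octahedral sites form three mutually perpendicular trans pairs.
The distinct arrangements are (2 in all): ONO trans; ONO cis.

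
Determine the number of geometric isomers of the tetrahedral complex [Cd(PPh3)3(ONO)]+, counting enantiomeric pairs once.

All four vertices of a tetrahedron are equivalent and mutually adjacent, so cis/trans isomerism cannot arise.
Only one geometric arrangement is possible.

1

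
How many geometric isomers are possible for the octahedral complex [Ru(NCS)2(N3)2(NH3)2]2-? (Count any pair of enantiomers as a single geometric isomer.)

5

The distinct arrangements are (5 in all): NCS trans, N3 trans, NH3 trans; NCS cis, N3 trans, NH3 cis; NCS cis, N3 cis, NH3 trans; NCS cis, N3 cis, NH3 cis (chiral); NCS trans, N3 cis, NH3 cis.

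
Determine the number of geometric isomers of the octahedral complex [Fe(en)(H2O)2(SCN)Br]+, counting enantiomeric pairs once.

4

An octahedron has six vertices in three trans pairs; every non-trans pair is cis.
Each en is bidentate and must span two cis positions.
Systematic placement gives 4 geometric isomers: H2O cis (3 arrangements, 2 chiral); H2O trans.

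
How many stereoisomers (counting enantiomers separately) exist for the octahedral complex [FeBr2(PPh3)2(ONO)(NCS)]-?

8

In an octahedral complex each vertex has one trans partner and four cis neighbours.
There are 6 geometric isomers: Br trans, PPh3 trans; Br trans, PPh3 cis; Br cis, PPh3 trans; Br cis, PPh3 cis (3 arrangements, 2 chiral).
Of these, 2 lack any improper symmetry element and so occur as enantiomeric pairs, giving 6 + 2 = 8 stereoisomers in total.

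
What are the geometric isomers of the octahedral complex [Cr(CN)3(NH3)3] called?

The distinct arrangements are (2 in all): CN mer; CN fac.

fac and mer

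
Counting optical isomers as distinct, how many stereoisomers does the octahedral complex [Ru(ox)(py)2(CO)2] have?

The six octahedral sites form three mutually perpendicular trans pairs.
Each ox is bidentate and must span two cis positions.
The distinct arrangements are (3 in all): py cis, CO trans; py trans, CO cis; py cis, CO cis (chiral).
One of these lacks any improper symmetry element and so occurs as an enantiomeric pair, giving 3 + 1 = 4 stereoisomers in total.

4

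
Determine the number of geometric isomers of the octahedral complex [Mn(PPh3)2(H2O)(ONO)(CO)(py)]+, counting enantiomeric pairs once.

In an octahedral complex each vertex has one trans partner and four cis neighbours.
Placing the ligands in turn and identifying arrangements related by rotation or reflection leaves 9 distinct geometric isomers.

9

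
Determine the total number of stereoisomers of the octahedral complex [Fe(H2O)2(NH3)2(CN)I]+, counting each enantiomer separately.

8

An octahedron has six vertices in three trans pairs; every non-trans pair is cis.
Working through the distinct placements yields 6 geometric isomers: H2O cis, NH3 trans; H2O cis, NH3 cis (3 arrangements, 2 chiral); H2O trans, NH3 trans; H2O trans, NH3 cis.
Of these, 2 lack any improper symmetry element and so occur as enantiomeric pairs, giving 6 + 2 = 8 stereoisomers in total.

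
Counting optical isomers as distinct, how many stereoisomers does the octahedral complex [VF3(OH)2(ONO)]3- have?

3

In an octahedral complex each vertex has one trans partner and four cis neighbours.
Systematic placement gives 3 geometric isomers: F mer, OH cis; F mer, OH trans; F fac, OH cis.
Each arrangement has an internal mirror plane or centre of symmetry, so none is chiral.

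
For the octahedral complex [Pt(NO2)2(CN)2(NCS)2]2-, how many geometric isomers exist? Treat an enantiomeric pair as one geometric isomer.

The six octahedral sites form three mutually perpendicular trans pairs.
The distinct arrangements are (5 in all): NO2 trans, CN trans, NCS trans; NO2 cis, CN trans, NCS cis; NO2 trans, CN cis, NCS cis; NO2 cis, CN cis, NCS cis (chiral); NO2 cis, CN cis, NCS trans.

5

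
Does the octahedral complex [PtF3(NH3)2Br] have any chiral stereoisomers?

no

In an octahedral complex each vertex has one trans partner and four cis neighbours.
There are 3 geometric isomers: F mer, NH3 trans; F fac, NH3 cis; F mer, NH3 cis.
Each arrangement has an internal mirror plane or centre of symmetry, so none is chiral.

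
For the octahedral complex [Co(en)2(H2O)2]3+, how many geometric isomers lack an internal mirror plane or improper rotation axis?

An octahedron has six vertices in three trans pairs; every non-trans pair is cis.
Each en is bidentate and must span two cis positions.
The distinct arrangements are (2 in all): H2O trans; H2O cis (chiral).
One of these lacks any improper symmetry element and so occurs as an enantiomeric pair, giving 2 + 1 = 3 stereoisomers in total.

1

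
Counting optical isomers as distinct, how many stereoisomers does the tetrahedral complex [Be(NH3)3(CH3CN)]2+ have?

All four vertices of a tetrahedron are equivalent and mutually adjacent, so cis/trans isomerism cannot arise.
Only one geometric arrangement is possible.

1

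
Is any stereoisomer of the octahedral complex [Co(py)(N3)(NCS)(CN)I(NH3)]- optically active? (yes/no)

yes

In an octahedral complex each vertex has one trans partner and four cis neighbours.
Exhaustive case analysis gives 15 geometric isomers.
Of these, 15 lack any improper symmetry element and so occur as enantiomeric pairs, giving 15 + 15 = 30 stereoisomers in total.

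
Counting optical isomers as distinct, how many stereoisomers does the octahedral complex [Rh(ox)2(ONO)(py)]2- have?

In an octahedral complex each vertex has one trans partner and four cis neighbours.
Each ox is bidentate and must span two cis positions.
Working through the distinct placements yields 2 geometric isomers: ONO and py mutually cis (chiral); ONO and py mutually trans.
One of these lacks any improper symmetry element and so occurs as an enantiomeric pair, giving 2 + 1 = 3 stereoisomers in total.

3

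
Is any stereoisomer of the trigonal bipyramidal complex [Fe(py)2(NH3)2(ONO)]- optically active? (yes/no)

In a trigonal bipyramid the two axial positions differ from the three equatorial ones.
Systematic enumeration (placing each ligand type in turn and discarding arrangements equivalent by rotation or reflection) gives 5 geometric isomers.
One of these lacks any improper symmetry element and so occurs as an enantiomeric pair, giving 5 + 1 = 6 stereoisomers in total.

yes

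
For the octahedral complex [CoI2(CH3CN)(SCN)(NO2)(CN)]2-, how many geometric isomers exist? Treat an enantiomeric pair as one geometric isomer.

In an octahedral complex each vertex has one trans partner and four cis neighbours.
Exhaustive case analysis gives 9 geometric isomers.

9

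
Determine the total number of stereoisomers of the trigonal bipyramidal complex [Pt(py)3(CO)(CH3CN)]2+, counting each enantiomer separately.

Working through the distinct placements yields 4 geometric isomers: CO axial, CH3CN axial; CO equatorial, CH3CN axial; CO axial, CH3CN equatorial; CO equatorial, CH3CN equatorial.
Each arrangement has an internal mirror plane or centre of symmetry, so none is chiral.

4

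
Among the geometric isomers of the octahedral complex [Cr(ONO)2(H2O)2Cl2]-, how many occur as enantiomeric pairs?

1

An octahedron has six vertices in three trans pairs; every non-trans pair is cis.
Systematic placement gives 5 geometric isomers: ONO trans, H2O trans, Cl trans; ONO cis, H2O cis, Cl trans; ONO trans, H2O cis, Cl cis; ONO cis, H2O cis, Cl cis (chiral); ONO cis, H2O trans, Cl cis.
One of these lacks any improper symmetry element and so occurs as an enantiomeric pair, giving 5 + 1 = 6 stereoisomers in total.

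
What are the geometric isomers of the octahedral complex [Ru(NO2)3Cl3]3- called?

The six octahedral sites form three mutually perpendicular trans pairs.
The distinct arrangements are (2 in all): NO2 mer; NO2 fac.

fac and mer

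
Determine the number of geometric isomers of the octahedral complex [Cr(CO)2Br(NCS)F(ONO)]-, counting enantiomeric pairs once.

The six octahedral sites form three mutually perpendicular trans pairs.
Systematic enumeration (placing each ligand type in turn and discarding arrangements equivalent by rotation or reflection) gives 9 geometric isomers.

9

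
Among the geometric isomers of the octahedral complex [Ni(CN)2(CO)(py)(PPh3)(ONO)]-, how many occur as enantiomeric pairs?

The six octahedral sites form three mutually perpendicular trans pairs.
Exhaustive case analysis gives 9 geometric isomers.
Of these, 6 lack any improper symmetry element and so occur as enantiomeric pairs, giving 9 + 6 = 15 stereoisomers in total.

6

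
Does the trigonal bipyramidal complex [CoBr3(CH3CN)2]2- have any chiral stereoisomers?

no

The distinct arrangements are (3 in all): CH3CN both equatorial; CH3CN one axial, one equatorial; CH3CN both axial.
Each arrangement has an internal mirror plane or centre of symmetry, so none is chiral.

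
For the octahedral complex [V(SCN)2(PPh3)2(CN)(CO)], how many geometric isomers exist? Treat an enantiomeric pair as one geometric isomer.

6

An octahedron has six vertices in three trans pairs; every non-trans pair is cis.
Working through the distinct placements yields 6 geometric isomers: SCN trans, PPh3 trans; SCN cis, PPh3 cis (3 arrangements, 2 chiral); SCN trans, PPh3 cis; SCN cis, PPh3 trans.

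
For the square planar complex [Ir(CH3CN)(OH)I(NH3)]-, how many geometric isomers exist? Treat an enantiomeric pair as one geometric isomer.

3

Systematic placement gives 3 geometric isomers: (CH3CN/NH3 trans, I/OH trans); (CH3CN/OH trans, I/NH3 trans); (CH3CN/I trans, NH3/OH trans).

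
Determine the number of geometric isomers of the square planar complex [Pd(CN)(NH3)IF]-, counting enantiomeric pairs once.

In a square planar complex each vertex has one trans partner and two cis neighbours.
Systematic placement gives 3 geometric isomers: (CN/I trans, F/NH3 trans); (CN/NH3 trans, F/I trans); (CN/F trans, I/NH3 trans).

3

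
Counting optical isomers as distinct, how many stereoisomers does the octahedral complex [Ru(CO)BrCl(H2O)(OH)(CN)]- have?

An octahedron has six vertices in three trans pairs; every non-trans pair is cis.
Placing the ligands in turn and identifying arrangements related by rotation or reflection leaves 15 distinct geometric isomers.
Of these, 15 lack any improper symmetry element and so occur as enantiomeric pairs, giving 15 + 15 = 30 stereoisomers in total.

30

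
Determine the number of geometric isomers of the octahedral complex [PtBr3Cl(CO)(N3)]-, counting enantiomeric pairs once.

4

Working through the distinct placements yields 4 geometric isomers: Br mer (3 arrangements); Br fac (chiral).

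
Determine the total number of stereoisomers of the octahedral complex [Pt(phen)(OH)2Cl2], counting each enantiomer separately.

4

An octahedron has six vertices in three trans pairs; every non-trans pair is cis.
Each phen is bidentate and must span two cis positions.
There are 3 geometric isomers: OH cis, Cl trans; OH cis, Cl cis (chiral); OH trans, Cl cis.
One of these lacks any improper symmetry element and so occurs as an enantiomeric pair, giving 3 + 1 = 4 stereoisomers in total.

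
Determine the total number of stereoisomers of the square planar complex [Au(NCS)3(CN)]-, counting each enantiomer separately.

1

Only one geometric arrangement is possible.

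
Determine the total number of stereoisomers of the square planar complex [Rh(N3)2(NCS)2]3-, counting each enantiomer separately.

Working through the distinct placements yields 2 geometric isomers: N3 cis; N3 trans.
Each arrangement has an internal mirror plane or centre of symmetry, so none is chiral.

2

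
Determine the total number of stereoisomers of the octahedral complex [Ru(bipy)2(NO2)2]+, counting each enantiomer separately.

The six octahedral sites form three mutually perpendicular trans pairs.
Each bipy is bidentate and must span two cis positions.
Systematic placement gives 2 geometric isomers: NO2 trans; NO2 cis (chiral).
One of these lacks any improper symmetry element and so occurs as an enantiomeric pair, giving 2 + 1 = 3 stereoisomers in total.

3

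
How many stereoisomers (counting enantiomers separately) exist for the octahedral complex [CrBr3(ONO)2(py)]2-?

3

An octahedron has six vertices in three trans pairs; every non-trans pair is cis.
There are 3 geometric isomers: Br mer, ONO cis; Br mer, ONO trans; Br fac, ONO cis.
Each arrangement has an internal mirror plane or centre of symmetry, so none is chiral.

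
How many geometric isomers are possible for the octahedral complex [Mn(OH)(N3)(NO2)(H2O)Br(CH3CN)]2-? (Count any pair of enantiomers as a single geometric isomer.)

15

In an octahedral complex each vertex has one trans partner and four cis neighbours.
Systematic enumeration (placing each ligand type in turn and discarding arrangements equivalent by rotation or reflection) gives 15 geometric isomers.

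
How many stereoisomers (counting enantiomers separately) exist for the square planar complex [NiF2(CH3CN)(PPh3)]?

In a square planar complex each vertex has one trans partner and two cis neighbours.
The distinct arrangements are (2 in all): F cis; F trans.
Each arrangement has an internal mirror plane or centre of symmetry, so none is chiral.

2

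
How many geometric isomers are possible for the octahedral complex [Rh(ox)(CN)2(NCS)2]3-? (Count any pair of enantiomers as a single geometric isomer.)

3

The six octahedral sites form three mutually perpendicular trans pairs.
Each ox is bidentate and must span two cis positions.
There are 3 geometric isomers: CN trans, NCS cis; CN cis, NCS cis (chiral); CN cis, NCS trans.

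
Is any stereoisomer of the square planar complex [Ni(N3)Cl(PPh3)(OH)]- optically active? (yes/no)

Working through the distinct placements yields 3 geometric isomers: (Cl/OH trans, N3/PPh3 trans); (Cl/PPh3 trans, N3/OH trans); (Cl/N3 trans, OH/PPh3 trans).
Each arrangement has an internal mirror plane or centre of symmetry, so none is chiral.

no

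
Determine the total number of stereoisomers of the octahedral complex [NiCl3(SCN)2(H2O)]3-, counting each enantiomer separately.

The six octahedral sites form three mutually perpendicular trans pairs.
Working through the distinct placements yields 3 geometric isomers: Cl mer, SCN trans; Cl mer, SCN cis; Cl fac, SCN cis.
Each arrangement has an internal mirror plane or centre of symmetry, so none is chiral.

3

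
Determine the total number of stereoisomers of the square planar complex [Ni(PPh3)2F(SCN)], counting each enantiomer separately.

2

In a square planar complex each vertex has one trans partner and two cis neighbours.
Working through the distinct placements yields 2 geometric isomers: PPh3 cis; PPh3 trans.
Each arrangement has an internal mirror plane or centre of symmetry, so none is chiral.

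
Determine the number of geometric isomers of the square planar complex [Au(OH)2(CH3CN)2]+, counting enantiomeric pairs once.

2

In a square planar complex each vertex has one trans partner and two cis neighbours.
Systematic placement gives 2 geometric isomers: OH cis; OH trans.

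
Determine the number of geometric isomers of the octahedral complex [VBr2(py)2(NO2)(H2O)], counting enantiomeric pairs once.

6

In an octahedral complex each vertex has one trans partner and four cis neighbours.
There are 6 geometric isomers: Br trans, py trans; Br trans, py cis; Br cis, py trans; Br cis, py cis (3 arrangements, 2 chiral).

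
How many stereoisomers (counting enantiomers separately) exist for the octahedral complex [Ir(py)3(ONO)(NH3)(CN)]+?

5

Systematic placement gives 4 geometric isomers: py mer (3 arrangements); py fac (chiral).
One of these lacks any improper symmetry element and so occurs as an enantiomeric pair, giving 4 + 1 = 5 stereoisomers in total.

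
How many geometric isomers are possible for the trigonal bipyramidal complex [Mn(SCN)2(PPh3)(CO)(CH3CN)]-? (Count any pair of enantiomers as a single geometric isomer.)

In a trigonal bipyramid the two axial positions differ from the three equatorial ones.
Systematic enumeration (placing each ligand type in turn and discarding arrangements equivalent by rotation or reflection) gives 7 geometric isomers.

7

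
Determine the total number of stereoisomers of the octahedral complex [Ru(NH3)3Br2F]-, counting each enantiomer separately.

An octahedron has six vertices in three trans pairs; every non-trans pair is cis.
Systematic placement gives 3 geometric isomers: NH3 mer, Br trans; NH3 mer, Br cis; NH3 fac, Br cis.
Each arrangement has an internal mirror plane or centre of symmetry, so none is chiral.

3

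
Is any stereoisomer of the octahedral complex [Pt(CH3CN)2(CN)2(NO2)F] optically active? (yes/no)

yes

The six octahedral sites form three mutually perpendicular trans pairs.
Systematic placement gives 6 geometric isomers: CH3CN trans, CN trans; CH3CN trans, CN cis; CH3CN cis, CN cis (3 arrangements, 2 chiral); CH3CN cis, CN trans.
Of these, 2 lack any improper symmetry element and so occur as enantiomeric pairs, giving 6 + 2 = 8 stereoisomers in total.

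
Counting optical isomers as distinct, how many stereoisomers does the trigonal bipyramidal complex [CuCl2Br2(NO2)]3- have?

Exhaustive case analysis gives 5 geometric isomers.
One of these lacks any improper symmetry element and so occurs as an enantiomeric pair, giving 5 + 1 = 6 stereoisomers in total.

6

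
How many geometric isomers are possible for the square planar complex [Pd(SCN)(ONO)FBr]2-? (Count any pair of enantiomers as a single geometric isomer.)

A square has two trans pairs of vertices; adjacent vertices are cis.
Systematic placement gives 3 geometric isomers: (Br/ONO trans, F/SCN trans); (Br/SCN trans, F/ONO trans); (Br/F trans, ONO/SCN trans).

3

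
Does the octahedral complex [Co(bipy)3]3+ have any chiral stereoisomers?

In an octahedral complex each vertex has one trans partner and four cis neighbours.
Each bipy is bidentate and must span two cis positions.
Only one geometric arrangement is possible; it has no improper symmetry element, so it exists as a pair of enantiomers (2 stereoisomers).

yes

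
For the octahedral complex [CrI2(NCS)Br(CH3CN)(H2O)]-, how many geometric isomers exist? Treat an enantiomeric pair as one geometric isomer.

An octahedron has six vertices in three trans pairs; every non-trans pair is cis.
Systematic enumeration (placing each ligand type in turn and discarding arrangements equivalent by rotation or reflection) gives 9 geometric isomers.

9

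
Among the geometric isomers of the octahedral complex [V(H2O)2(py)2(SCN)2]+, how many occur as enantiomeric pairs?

An octahedron has six vertices in three trans pairs; every non-trans pair is cis.
The distinct arrangements are (5 in all): H2O trans, py trans, SCN trans; H2O trans, py cis, SCN cis; H2O cis, py trans, SCN cis; H2O cis, py cis, SCN cis (chiral); H2O cis, py cis, SCN trans.
One of these lacks any improper symmetry element and so occurs as an enantiomeric pair, giving 5 + 1 = 6 stereoisomers in total.

1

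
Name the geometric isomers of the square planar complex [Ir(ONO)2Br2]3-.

A square has two trans pairs of vertices; adjacent vertices are cis.
Working through the distinct placements yields 2 geometric isomers: ONO cis; ONO trans.

cis and trans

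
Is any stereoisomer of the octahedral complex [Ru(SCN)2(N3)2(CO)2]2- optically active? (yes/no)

yes

The six octahedral sites form three mutually perpendicular trans pairs.
The distinct arrangements are (5 in all): SCN trans, N3 trans, CO trans; SCN cis, N3 cis, CO trans; SCN trans, N3 cis, CO cis; SCN cis, N3 cis, CO cis (chiral); SCN cis, N3 trans, CO cis.
One of these lacks any improper symmetry element and so occurs as an enantiomeric pair, giving 5 + 1 = 6 stereoisomers in total.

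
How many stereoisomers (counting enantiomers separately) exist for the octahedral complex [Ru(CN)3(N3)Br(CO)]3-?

5

An octahedron has six vertices in three trans pairs; every non-trans pair is cis.
There are 4 geometric isomers: CN mer (3 arrangements); CN fac (chiral).
One of these lacks any improper symmetry element and so occurs as an enantiomeric pair, giving 4 + 1 = 5 stereoisomers in total.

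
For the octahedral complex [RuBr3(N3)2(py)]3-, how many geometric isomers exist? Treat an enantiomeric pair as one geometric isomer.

The six octahedral sites form three mutually perpendicular trans pairs.
Systematic placement gives 3 geometric isomers: Br mer, N3 cis; Br mer, N3 trans; Br fac, N3 cis.

3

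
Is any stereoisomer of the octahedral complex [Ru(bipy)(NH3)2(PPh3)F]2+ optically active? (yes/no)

Each bipy is bidentate and must span two cis positions.
The distinct arrangements are (4 in all): NH3 cis (3 arrangements, 2 chiral); NH3 trans.
Of these, 2 lack any improper symmetry element and so occur as enantiomeric pairs, giving 4 + 2 = 6 stereoisomers in total.

yes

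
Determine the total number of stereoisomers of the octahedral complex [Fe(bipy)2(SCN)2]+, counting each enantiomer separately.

Each bipy is bidentate and must span two cis positions.
Working through the distinct placements yields 2 geometric isomers: SCN trans; SCN cis (chiral).
One of these lacks any improper symmetry element and so occurs as an enantiomeric pair, giving 2 + 1 = 3 stereoisomers in total.

3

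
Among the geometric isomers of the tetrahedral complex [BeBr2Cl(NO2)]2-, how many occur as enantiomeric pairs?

All four vertices of a tetrahedron are equivalent and mutually adjacent, so cis/trans isomerism cannot arise.
Only one geometric arrangement is possible.

0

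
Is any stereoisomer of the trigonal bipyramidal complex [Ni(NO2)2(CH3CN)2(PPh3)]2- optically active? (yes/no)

A trigonal bipyramid has two axial and three equatorial sites, which are chemically inequivalent.
Systematic enumeration (placing each ligand type in turn and discarding arrangements equivalent by rotation or reflection) gives 5 geometric isomers.
One of these lacks any improper symmetry element and so occurs as an enantiomeric pair, giving 5 + 1 = 6 stereoisomers in total.

yes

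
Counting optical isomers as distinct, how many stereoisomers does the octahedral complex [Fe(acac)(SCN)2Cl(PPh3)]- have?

6

An octahedron has six vertices in three trans pairs; every non-trans pair is cis.
Each acac is bidentate and must span two cis positions.
Systematic placement gives 4 geometric isomers: SCN cis (3 arrangements, 2 chiral); SCN trans.
Of these, 2 lack any improper symmetry element and so occur as enantiomeric pairs, giving 4 + 2 = 6 stereoisomers in total.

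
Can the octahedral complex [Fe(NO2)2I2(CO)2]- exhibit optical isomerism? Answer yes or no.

yes

An octahedron has six vertices in three trans pairs; every non-trans pair is cis.
The distinct arrangements are (5 in all): NO2 trans, I trans, CO trans; NO2 cis, I cis, CO trans; NO2 trans, I cis, CO cis; NO2 cis, I cis, CO cis (chiral); NO2 cis, I trans, CO cis.
One of these lacks any improper symmetry element and so occurs as an enantiomeric pair, giving 5 + 1 = 6 stereoisomers in total.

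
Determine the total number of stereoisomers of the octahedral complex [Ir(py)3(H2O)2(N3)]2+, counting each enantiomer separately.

3

The six octahedral sites form three mutually perpendicular trans pairs.
The distinct arrangements are (3 in all): py mer, H2O trans; py mer, H2O cis; py fac, H2O cis.
Each arrangement has an internal mirror plane or centre of symmetry, so none is chiral.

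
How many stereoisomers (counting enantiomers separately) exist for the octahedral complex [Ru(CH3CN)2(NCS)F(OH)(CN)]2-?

The six octahedral sites form three mutually perpendicular trans pairs.
Exhaustive case analysis gives 9 geometric isomers.
Of these, 6 lack any improper symmetry element and so occur as enantiomeric pairs, giving 9 + 6 = 15 stereoisomers in total.

15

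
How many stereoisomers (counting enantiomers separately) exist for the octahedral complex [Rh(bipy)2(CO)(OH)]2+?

Each bipy is bidentate and must span two cis positions.
Working through the distinct placements yields 2 geometric isomers: CO and OH mutually trans; CO and OH mutually cis (chiral).
One of these lacks any improper symmetry element and so occurs as an enantiomeric pair, giving 2 + 1 = 3 stereoisomers in total.

3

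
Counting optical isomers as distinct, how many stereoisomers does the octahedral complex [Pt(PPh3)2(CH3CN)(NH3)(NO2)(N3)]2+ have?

15

In an octahedral complex each vertex has one trans partner and four cis neighbours.
Systematic enumeration (placing each ligand type in turn and discarding arrangements equivalent by rotation or reflection) gives 9 geometric isomers.
Of these, 6 lack any improper symmetry element and so occur as enantiomeric pairs, giving 9 + 6 = 15 stereoisomers in total.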